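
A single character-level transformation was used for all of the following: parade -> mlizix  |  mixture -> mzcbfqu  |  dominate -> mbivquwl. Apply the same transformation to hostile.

The output letters match the input read backwards, each shifted +8: parade reversed is edarap. The word is reversed, then every letter is shifted forward by 8.
Applying it to hostile: reverse → elitsoh; then shift: e+8=m, l+8=t, i+8=q, t+8=b, s+8=a, o+8=w, h+8=p.

mtqbawp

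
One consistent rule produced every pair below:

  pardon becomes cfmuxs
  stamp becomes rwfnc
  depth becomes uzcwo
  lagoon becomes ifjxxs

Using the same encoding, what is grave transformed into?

jmfgz

Each letter's alphabet position (a=0..z=25) is mapped through 5·x+5 mod 26 — an affine cipher.
On grave: g(6)→5·6+5≡9=j; r(17)→5·17+5≡12=m; a(0)→5·0+5≡5=f; v(21)→5·21+5≡6=g; e(4)→5·4+5≡25=z (all mod 26).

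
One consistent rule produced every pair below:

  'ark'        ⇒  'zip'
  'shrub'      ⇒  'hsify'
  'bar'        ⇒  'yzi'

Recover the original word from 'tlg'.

Each pair mirrors across the alphabet (a↔z, r↔i, k↔p): positions sum to 25. This is the alphabet-reversal cipher (Atbash): a becomes z, b becomes y, etc.
Decoding tlg: t↔g, l↔o, g↔t.

got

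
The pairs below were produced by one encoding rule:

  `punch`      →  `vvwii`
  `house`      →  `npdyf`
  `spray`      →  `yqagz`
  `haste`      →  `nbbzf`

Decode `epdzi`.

Shifts by position in punch: pos 0: p→v (+6), pos 1: u→v (+1), pos 2: n→w (+9), pos 3: c→i (+6), pos 4: h→i (+1) — repeating every 3. A repeating key of period 3 is used — shifts +6, +1, +9 over and over.
Reversing it on epdzi: e−6=y, p−1=o, d−9=u, z−6=t, i−1=h.

youth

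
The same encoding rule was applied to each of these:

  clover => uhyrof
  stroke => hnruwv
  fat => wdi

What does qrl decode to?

ion

The output letters match the input read backwards, each shifted +3: clover reversed is revolc. Read the word backwards and shift each letter +3.
Decoding qrl: shift back: q−3=n, r−3=o, l−3=i → noi; then reverse → ion.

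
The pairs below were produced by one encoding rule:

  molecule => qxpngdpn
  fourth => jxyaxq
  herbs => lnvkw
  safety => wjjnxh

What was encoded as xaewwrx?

transit

A repeating key of period 2 is used — shifts +4, +9 over and over.
Reversing it on xaewwrx: x−4=t, a−9=r, e−4=a, w−9=n, w−4=s, r−9=i, x−4=t.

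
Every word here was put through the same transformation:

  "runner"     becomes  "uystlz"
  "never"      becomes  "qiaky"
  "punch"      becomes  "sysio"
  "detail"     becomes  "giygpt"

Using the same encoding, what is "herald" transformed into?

kiwgsl

Letter i (0-indexed) is shifted by i+3, so successive shifts are 3, 4, 5, ….
Applying it to herald: h+3=k, e+4=i, r+5=w, a+6=g, l+7=s, d+8=l.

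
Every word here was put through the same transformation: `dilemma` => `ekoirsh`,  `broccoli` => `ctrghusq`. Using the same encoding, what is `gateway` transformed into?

In dilemma: d→e is +1, i→k is +2, l→o is +3, e→i is +4 — the shift increases by 1 each position. Letter i (0-indexed) is shifted by i+1, so successive shifts are 1, 2, 3, ….
For gateway: g+1=h, a+2=c, t+3=w, e+4=i, w+5=b, a+6=g, y+7=f.

hcwibgf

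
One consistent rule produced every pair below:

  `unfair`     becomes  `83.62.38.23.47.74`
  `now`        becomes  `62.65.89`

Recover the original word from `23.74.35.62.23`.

arena

With a=1..z=26, the number is 3·pos + 20.
Decoding 23.74.35.62.23: 23→(23−20)÷3=1=a, 74→(74−20)÷3=18=r, 35→(35−20)÷3=5=e, 62→(62−20)÷3=14=n, 23→(23−20)÷3=1=a.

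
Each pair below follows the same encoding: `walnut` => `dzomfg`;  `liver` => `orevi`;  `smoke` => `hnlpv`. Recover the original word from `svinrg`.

Each pair mirrors across the alphabet (w↔d, a↔z, l↔o): positions sum to 25. This is the alphabet-reversal cipher (Atbash): a becomes z, b becomes y, etc.
Reversing it on svinrg: s↔h, v↔e, i↔r, n↔m, r↔i, g↔t.

hermit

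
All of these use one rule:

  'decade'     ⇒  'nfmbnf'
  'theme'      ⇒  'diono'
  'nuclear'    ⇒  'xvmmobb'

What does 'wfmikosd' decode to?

mechanic

Shifts by position in decade: pos 0: d→n (+10), pos 1: e→f (+1), pos 2: c→m (+10), pos 3: a→b (+1) — repeating every 2. A repeating key of period 2 is used — shifts +10, +1 over and over.
Decoding wfmikosd: w−10=m, f−1=e, m−10=c, i−1=h, k−10=a, o−1=n, s−10=i, d−1=c.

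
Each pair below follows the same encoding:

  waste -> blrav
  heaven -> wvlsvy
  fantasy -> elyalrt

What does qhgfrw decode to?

polish

w(22)→b(1) and a(0)→l(11) fit y≡9x+11 (mod 26); the inverse of 9 mod 26 is 3. Treating letters as 0–25, the rule is x ↦ 9x + 11 (mod 26).
Undoing it on qhgfrw: q(16)→3·(16−11)≡15=p; h(7)→3·(7−11)≡14=o; g(6)→3·(6−11)≡11=l; f(5)→3·(5−11)≡8=i; r(17)→3·(17−11)≡18=s; w(22)→3·(22−11)≡7=h (all mod 26).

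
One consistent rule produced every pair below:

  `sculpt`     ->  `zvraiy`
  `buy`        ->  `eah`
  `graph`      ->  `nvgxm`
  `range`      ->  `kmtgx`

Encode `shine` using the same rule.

ktony

The output letters match the input read backwards, each shifted +6: sculpt reversed is tplucs. Two steps: reverse the string, then apply a Caesar shift of +6.
For shine: reverse → enihs; then shift: e+6=k, n+6=t, i+6=o, h+6=n, s+6=y.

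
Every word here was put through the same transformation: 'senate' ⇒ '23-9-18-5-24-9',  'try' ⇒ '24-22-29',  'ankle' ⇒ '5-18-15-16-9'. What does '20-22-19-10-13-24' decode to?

profit

s is letter #19 and maps to 23: an offset of 4. The number is (letter's place in the alphabet, a=1) + 4.
Reversing it on 20-22-19-10-13-24: 20→(20−4)÷1=16=p, 22→(22−4)÷1=18=r, 19→(19−4)÷1=15=o, 10→(10−4)÷1=6=f, 13→(13−4)÷1=9=i, 24→(24−4)÷1=20=t.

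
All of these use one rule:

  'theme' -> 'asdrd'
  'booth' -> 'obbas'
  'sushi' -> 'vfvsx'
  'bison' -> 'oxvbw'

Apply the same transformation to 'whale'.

This is an affine cipher: with a=0,…,z=25, each position x becomes (5x+9) mod 26.
Applying it to whale: w(22)→5·22+9≡15=p; h(7)→5·7+9≡18=s; a(0)→5·0+9≡9=j; l(11)→5·11+9≡12=m; e(4)→5·4+9≡3=d (all mod 26).

psjmd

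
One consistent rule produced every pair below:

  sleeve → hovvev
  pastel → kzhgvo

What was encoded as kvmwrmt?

Each pair mirrors across the alphabet (s↔h, l↔o, e↔v): positions sum to 25. This is the alphabet-reversal cipher (Atbash): a becomes z, b becomes y, etc.
Decoding kvmwrmt: k↔p, v↔e, m↔n, w↔d, r↔i, m↔n, t↔g.

pending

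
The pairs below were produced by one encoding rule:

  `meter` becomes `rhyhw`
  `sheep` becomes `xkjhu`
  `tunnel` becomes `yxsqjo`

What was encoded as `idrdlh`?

damage

A repeating key of period 2 is used — shifts +5, +3 over and over.
Undoing it on idrdlh: i−5=d, d−3=a, r−5=m, d−3=a, l−5=g, h−3=e.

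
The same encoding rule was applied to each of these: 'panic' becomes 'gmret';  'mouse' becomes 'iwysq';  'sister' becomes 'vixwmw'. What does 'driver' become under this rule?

The output letters match the input read backwards, each shifted +4: panic reversed is cinap. The word is reversed, then every letter is shifted forward by 4.
For driver: reverse → revird; then shift: r+4=v, e+4=i, v+4=z, i+4=m, r+4=v, d+4=h.

vizmvh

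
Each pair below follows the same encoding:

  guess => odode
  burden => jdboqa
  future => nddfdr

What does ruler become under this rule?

In guess: g→o is +8, u→d is +9, e→o is +10, s→d is +11 — the shift increases by 1 each position. The shift increases by 1 at each position, starting from +8: 8, 9, 10, ….
For ruler: r+8=z, u+9=d, l+10=v, e+11=p, r+12=d.

zdvpd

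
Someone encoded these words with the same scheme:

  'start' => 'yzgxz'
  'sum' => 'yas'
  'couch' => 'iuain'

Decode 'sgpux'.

Compare letters: s→y is +6, t→z is +6, a→g is +6 — a constant shift. This is a Caesar cipher with shift 6.
Decoding sgpux: s−6=m, g−6=a, p−6=j, u−6=o, x−6=r.

major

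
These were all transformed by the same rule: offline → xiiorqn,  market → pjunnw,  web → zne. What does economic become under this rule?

nfxqxprf

The shift depends on letter class: consonant f→i is +3, but vowel o→x is +9. The rule splits by letter class: vowels +9, consonants +3.
Applying it to economic: e(vowel)+9=n, c(cons)+3=f, o(vowel)+9=x, n(cons)+3=q, o(vowel)+9=x, m(cons)+3=p, i(vowel)+9=r, c(cons)+3=f.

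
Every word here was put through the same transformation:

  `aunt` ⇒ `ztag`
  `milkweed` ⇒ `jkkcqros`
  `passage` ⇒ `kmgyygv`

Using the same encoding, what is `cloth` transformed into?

The output letters match the input read backwards, each shifted +6: aunt reversed is tnua. Read the word backwards and shift each letter +6.
On cloth: reverse → htolc; then shift: h+6=n, t+6=z, o+6=u, l+6=r, c+6=i.

nzuri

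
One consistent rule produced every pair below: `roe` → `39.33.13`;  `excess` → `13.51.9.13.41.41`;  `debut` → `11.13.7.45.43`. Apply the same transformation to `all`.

r(#18)→39 and o(#15)→33: differences scale by 2, so n = 2·pos + 3. Each letter becomes 2×(its alphabet position, a=1..z=26) + 3.
On all: a=1→5, l=12→27, l=12→27.

5.27.27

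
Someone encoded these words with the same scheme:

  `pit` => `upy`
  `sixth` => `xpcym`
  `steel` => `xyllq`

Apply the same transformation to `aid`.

Vowels shift forward by 7 and consonants shift forward by 5.
For aid: a(vowel)+7=h, i(vowel)+7=p, d(cons)+5=i.

hpi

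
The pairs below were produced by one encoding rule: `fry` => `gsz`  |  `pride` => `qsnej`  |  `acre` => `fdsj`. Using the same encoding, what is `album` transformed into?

The shift depends on letter class: consonant f→g is +1, but vowel i→n is +5. The rule splits by letter class: vowels +5, consonants +1.
On album: a(vowel)+5=f, l(cons)+1=m, b(cons)+1=c, u(vowel)+5=z, m(cons)+1=n.

fmczn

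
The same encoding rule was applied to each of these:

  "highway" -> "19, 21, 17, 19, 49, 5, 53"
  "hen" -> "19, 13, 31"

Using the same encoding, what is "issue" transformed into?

h(#8)→19 and i(#9)→21: differences scale by 2, so n = 2·pos + 3. With a=1..z=26, the number is 2·pos + 3.
Applying it to issue: i=9→21, s=19→41, s=19→41, u=21→45, e=5→13.

21, 41, 41, 45, 13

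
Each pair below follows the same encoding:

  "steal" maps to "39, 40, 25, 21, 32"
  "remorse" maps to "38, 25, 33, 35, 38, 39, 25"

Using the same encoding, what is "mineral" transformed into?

s is letter #19 and maps to 39: an offset of 20. Each letter is replaced by its alphabet position (a=1..z=26) + 20.
For mineral: m=13→33, i=9→29, n=14→34, e=5→25, r=18→38, a=1→21, l=12→32.

33, 29, 34, 25, 38, 21, 32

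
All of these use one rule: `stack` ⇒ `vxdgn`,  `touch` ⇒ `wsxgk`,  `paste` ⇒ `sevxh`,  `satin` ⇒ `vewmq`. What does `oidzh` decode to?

Shifts by position in stack: pos 0: s→v (+3), pos 1: t→x (+4), pos 2: a→d (+3), pos 3: c→g (+4) — repeating every 2. The shifts repeat in a cycle of length 2: positions 0,1,… shift by +3, +4, then the pattern repeats.
Decoding oidzh: o−3=l, i−4=e, d−3=a, z−4=v, h−3=e.

leave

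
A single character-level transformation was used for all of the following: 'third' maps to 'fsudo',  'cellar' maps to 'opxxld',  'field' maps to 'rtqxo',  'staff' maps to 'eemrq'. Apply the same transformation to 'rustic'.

dfefto

Shifts by position in third: pos 0: t→f (+12), pos 1: h→s (+11), pos 2: i→u (+12), pos 3: r→d (+12), pos 4: d→o (+11) — repeating every 3. A repeating key of period 3 is used — shifts +12, +11, +12 over and over.
For rustic: r+12=d, u+11=f, s+12=e, t+12=f, i+11=t, c+12=o.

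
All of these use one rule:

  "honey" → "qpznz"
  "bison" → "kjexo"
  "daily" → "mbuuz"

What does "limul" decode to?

It's a Vigenère-style cipher with numeric key [9,1,12]: position i shifts by key[i mod 3].
Reversing it on limul: l−9=c, i−1=h, m−12=a, u−9=l, l−1=k.

chalk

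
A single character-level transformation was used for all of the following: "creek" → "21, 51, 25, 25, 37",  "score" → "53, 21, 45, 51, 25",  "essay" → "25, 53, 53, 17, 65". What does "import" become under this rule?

33, 41, 47, 45, 51, 55

c(#3)→21 and r(#18)→51: differences scale by 2, so n = 2·pos + 15. The formula is n = 2×(alphabet index, a=1) + 15.
For import: i=9→33, m=13→41, p=16→47, o=15→45, r=18→51, t=20→55.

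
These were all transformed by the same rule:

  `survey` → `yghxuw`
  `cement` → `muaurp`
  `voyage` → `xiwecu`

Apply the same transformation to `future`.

s(18)→y(24) and u(20)→g(6) fit y≡17x+4 (mod 26); the inverse of 17 mod 26 is 23. Each letter's alphabet position (a=0..z=25) is mapped through 17·x+4 mod 26 — an affine cipher.
For future: f(5)→17·5+4≡11=l; u(20)→17·20+4≡6=g; t(19)→17·19+4≡15=p; u(20)→17·20+4≡6=g; r(17)→17·17+4≡7=h; e(4)→17·4+4≡20=u (all mod 26).

lgpghu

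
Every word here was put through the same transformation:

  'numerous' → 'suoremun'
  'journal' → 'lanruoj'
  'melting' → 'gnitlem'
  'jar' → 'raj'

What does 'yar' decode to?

The output letters match the input read backwards: numerous reversed is suoremun. It's just the letters in reverse order.
Undoing it on yar: then reverse → ray.

ray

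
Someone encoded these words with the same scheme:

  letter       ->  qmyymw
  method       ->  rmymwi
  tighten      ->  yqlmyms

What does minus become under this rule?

The shift depends on letter class: consonant l→q is +5, but vowel e→m is +8. Vowels shift forward by 8 and consonants shift forward by 5.
Applying it to minus: m(cons)+5=r, i(vowel)+8=q, n(cons)+5=s, u(vowel)+8=c, s(cons)+5=x.

rqscx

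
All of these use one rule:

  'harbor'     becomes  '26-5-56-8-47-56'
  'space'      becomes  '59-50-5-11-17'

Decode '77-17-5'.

h(#8)→26 and a(#1)→5: differences scale by 3, so n = 3·pos + 2. Each letter becomes 3×(its alphabet position, a=1..z=26) + 2.
Reversing it on 77-17-5: 77→(77−2)÷3=25=y, 17→(17−2)÷3=5=e, 5→(5−2)÷3=1=a.

yea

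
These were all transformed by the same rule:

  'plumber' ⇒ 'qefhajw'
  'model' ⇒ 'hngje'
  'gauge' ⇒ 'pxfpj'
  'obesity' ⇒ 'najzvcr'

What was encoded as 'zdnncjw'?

scooter

Each letter's alphabet position (a=0..z=25) is mapped through 3·x+23 mod 26 — an affine cipher.
Undoing it on zdnncjw: z(25)→9·(25−23)≡18=s; d(3)→9·(3−23)≡2=c; n(13)→9·(13−23)≡14=o; n(13)→9·(13−23)≡14=o; c(2)→9·(2−23)≡19=t; j(9)→9·(9−23)≡4=e; w(22)→9·(22−23)≡17=r (all mod 26).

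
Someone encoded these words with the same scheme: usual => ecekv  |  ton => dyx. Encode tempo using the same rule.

Compare letters: u→e is +10, s→c is +10, u→e is +10 — a constant shift. Every letter moves 10 places later in the alphabet, wrapping around z→a.
Applying it to tempo: t+10=d, e+10=o, m+10=w, p+10=z, o+10=y.

dowzy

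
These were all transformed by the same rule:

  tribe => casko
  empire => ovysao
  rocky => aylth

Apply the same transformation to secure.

Two shifts are in play — +10 for a/e/i/o/u, +9 for every other letter.
For secure: s(cons)+9=b, e(vowel)+10=o, c(cons)+9=l, u(vowel)+10=e, r(cons)+9=a, e(vowel)+10=o.

boleao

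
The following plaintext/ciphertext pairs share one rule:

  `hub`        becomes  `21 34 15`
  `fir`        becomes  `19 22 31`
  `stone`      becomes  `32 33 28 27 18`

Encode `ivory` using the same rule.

22 35 28 31 38

The number is (letter's place in the alphabet, a=1) + 13.
Applying it to ivory: i=9→22, v=22→35, o=15→28, r=18→31, y=25→38.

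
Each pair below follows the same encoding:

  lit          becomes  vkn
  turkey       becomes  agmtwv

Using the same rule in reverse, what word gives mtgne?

clerk

The output letters match the input read backwards, each shifted +2: lit reversed is til. Read the word backwards and shift each letter +2.
Decoding mtgne: shift back: m−2=k, t−2=r, g−2=e, n−2=l, e−2=c → krelc; then reverse → clerk.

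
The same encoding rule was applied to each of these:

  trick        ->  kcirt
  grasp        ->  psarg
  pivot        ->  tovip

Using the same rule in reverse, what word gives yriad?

It's just the letters in reverse order.
Reversing it on yriad: then reverse → dairy.

dairy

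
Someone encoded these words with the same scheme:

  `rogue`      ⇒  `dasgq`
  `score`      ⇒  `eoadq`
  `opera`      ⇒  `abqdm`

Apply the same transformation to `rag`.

Compare letters: r→d is +12, o→a is +12, g→s is +12 — a constant shift. Every letter moves 12 places later in the alphabet, wrapping around z→a.
Applying it to rag: r+12=d, a+12=m, g+12=s.

dms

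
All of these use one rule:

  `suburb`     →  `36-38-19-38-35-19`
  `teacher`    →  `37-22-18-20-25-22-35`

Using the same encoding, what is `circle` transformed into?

20-26-35-20-29-22

Each letter is replaced by its alphabet position (a=1..z=26) + 17.
For circle: c=3→20, i=9→26, r=18→35, c=3→20, l=12→29, e=5→22.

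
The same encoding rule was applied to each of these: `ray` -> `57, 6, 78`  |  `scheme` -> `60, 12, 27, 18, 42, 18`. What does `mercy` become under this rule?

42, 18, 57, 12, 78

r(#18)→57 and a(#1)→6: differences scale by 3, so n = 3·pos + 3. The formula is n = 3×(alphabet index, a=1) + 3.
On mercy: m=13→42, e=5→18, r=18→57, c=3→12, y=25→78.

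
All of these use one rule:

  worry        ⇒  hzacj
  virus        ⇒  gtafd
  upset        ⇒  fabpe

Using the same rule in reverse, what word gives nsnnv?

check

Shifts by position in worry: pos 0: w→h (+11), pos 1: o→z (+11), pos 2: r→a (+9), pos 3: r→c (+11), pos 4: y→j (+11) — repeating every 3. The shifts repeat in a cycle of length 3: positions 0,1,… shift by +11, +11, +9, then the pattern repeats.
Undoing it on nsnnv: n−11=c, s−11=h, n−9=e, n−11=c, v−11=k.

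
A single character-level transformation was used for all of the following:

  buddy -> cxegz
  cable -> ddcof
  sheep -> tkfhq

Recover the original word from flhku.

eight

Shifts by position in buddy: pos 0: b→c (+1), pos 1: u→x (+3), pos 2: d→e (+1), pos 3: d→g (+3) — repeating every 2. The shifts repeat in a cycle of length 2: positions 0,1,… shift by +1, +3, then the pattern repeats.
Undoing it on flhku: f−1=e, l−3=i, h−1=g, k−3=h, u−1=t.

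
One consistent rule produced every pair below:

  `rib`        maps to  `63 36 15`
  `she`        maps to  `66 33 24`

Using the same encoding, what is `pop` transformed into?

r(#18)→63 and i(#9)→36: differences scale by 3, so n = 3·pos + 9. Each letter becomes 3×(its alphabet position, a=1..z=26) + 9.
Applying it to pop: p=16→57, o=15→54, p=16→57.

57 54 57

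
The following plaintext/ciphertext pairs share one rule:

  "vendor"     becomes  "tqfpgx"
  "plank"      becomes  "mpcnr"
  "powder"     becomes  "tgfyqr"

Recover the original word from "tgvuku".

The output letters match the input read backwards, each shifted +2: vendor reversed is rodnev. The word is reversed, then every letter is shifted forward by 2.
Reversing it on tgvuku: shift back: t−2=r, g−2=e, v−2=t, u−2=s, k−2=i, u−2=s → retsis; then reverse → sister.

sister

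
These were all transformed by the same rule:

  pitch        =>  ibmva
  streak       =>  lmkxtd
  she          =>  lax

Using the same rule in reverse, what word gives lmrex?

Every letter moves 19 places later in the alphabet, wrapping around z→a.
Reversing it on lmrex: l−19=s, m−19=t, r−19=y, e−19=l, x−19=e.

style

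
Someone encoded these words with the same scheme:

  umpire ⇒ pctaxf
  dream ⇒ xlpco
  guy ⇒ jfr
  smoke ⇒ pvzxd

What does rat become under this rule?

The output letters match the input read backwards, each shifted +11: umpire reversed is eripmu. Read the word backwards and shift each letter +11.
On rat: reverse → tar; then shift: t+11=e, a+11=l, r+11=c.

elc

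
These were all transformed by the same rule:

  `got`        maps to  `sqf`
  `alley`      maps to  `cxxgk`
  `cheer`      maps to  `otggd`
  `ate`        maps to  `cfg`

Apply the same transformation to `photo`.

The shift depends on letter class: consonant g→s is +12, but vowel o→q is +2. Vowels shift forward by 2 and consonants shift forward by 12.
Applying it to photo: p(cons)+12=b, h(cons)+12=t, o(vowel)+2=q, t(cons)+12=f, o(vowel)+2=q.

btqfq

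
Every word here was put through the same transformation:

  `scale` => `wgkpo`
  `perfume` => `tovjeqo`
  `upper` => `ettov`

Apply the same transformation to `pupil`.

tetsp

The shift depends on letter class: consonant s→w is +4, but vowel a→k is +10. Two shifts are in play — +10 for a/e/i/o/u, +4 for every other letter.
On pupil: p(cons)+4=t, u(vowel)+10=e, p(cons)+4=t, i(vowel)+10=s, l(cons)+4=p.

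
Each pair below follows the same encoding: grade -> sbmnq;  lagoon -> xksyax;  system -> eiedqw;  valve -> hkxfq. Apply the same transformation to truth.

Shifts by position in grade: pos 0: g→s (+12), pos 1: r→b (+10), pos 2: a→m (+12), pos 3: d→n (+10) — repeating every 2. A repeating key of period 2 is used — shifts +12, +10 over and over.
For truth: t+12=f, r+10=b, u+12=g, t+10=d, h+12=t.

fbgdt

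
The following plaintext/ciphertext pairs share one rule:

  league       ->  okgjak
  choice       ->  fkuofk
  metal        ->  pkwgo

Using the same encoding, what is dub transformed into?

The shift depends on letter class: consonant l→o is +3, but vowel e→k is +6. The rule splits by letter class: vowels +6, consonants +3.
On dub: d(cons)+3=g, u(vowel)+6=a, b(cons)+3=e.

gae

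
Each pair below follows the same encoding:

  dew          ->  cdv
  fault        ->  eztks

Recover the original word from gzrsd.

Each letter is shifted forward by 25 in the alphabet (a Caesar shift of +25).
Undoing it on gzrsd: g−25=h, z−25=a, r−25=s, s−25=t, d−25=e.

haste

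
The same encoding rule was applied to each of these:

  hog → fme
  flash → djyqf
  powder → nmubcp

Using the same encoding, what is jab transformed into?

hyz

Compare letters: h→f is +24, o→m is +24, g→e is +24 — a constant shift. This is a Caesar cipher with shift 24.
For jab: j+24=h, a+24=y, b+24=z.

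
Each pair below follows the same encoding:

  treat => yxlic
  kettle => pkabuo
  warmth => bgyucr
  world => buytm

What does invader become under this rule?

Each letter shifts forward by (position + 5), i.e. 5, 6, 7, … — the shift grows by one for each successive letter.
Applying it to invader: i+5=n, n+6=t, v+7=c, a+8=i, d+9=m, e+10=o, r+11=c.

ntcimoc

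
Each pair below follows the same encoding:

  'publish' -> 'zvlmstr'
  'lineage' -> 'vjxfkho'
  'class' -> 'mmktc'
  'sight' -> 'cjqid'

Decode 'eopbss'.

unfair

Shifts by position in publish: pos 0: p→z (+10), pos 1: u→v (+1), pos 2: b→l (+10), pos 3: l→m (+1) — repeating every 2. The shifts repeat in a cycle of length 2: positions 0,1,… shift by +10, +1, then the pattern repeats.
Undoing it on eopbss: e−10=u, o−1=n, p−10=f, b−1=a, s−10=i, s−1=r.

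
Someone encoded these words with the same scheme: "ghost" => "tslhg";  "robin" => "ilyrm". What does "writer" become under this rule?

dirgvi

Each pair mirrors across the alphabet (g↔t, h↔s, o↔l): positions sum to 25. Letters are reflected about the middle of the alphabet (position → 25−position): Atbash.
Applying it to writer: w↔d, r↔i, i↔r, t↔g, e↔v, r↔i.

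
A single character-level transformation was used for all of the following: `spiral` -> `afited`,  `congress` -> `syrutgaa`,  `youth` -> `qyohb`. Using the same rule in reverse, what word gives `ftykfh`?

prompt

Treating letters as 0–25, the rule is x ↦ 7x + 4 (mod 26).
Reversing it on ftykfh: f(5)→15·(5−4)≡15=p; t(19)→15·(19−4)≡17=r; y(24)→15·(24−4)≡14=o; k(10)→15·(10−4)≡12=m; f(5)→15·(5−4)≡15=p; h(7)→15·(7−4)≡19=t (all mod 26).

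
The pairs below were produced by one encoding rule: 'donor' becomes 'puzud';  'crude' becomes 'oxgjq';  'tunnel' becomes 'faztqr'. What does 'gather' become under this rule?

sgfnqx

Shifts by position in donor: pos 0: d→p (+12), pos 1: o→u (+6), pos 2: n→z (+12), pos 3: o→u (+6) — repeating every 2. It's a Vigenère-style cipher with numeric key [12,6]: position i shifts by key[i mod 2].
Applying it to gather: g+12=s, a+6=g, t+12=f, h+6=n, e+12=q, r+6=x.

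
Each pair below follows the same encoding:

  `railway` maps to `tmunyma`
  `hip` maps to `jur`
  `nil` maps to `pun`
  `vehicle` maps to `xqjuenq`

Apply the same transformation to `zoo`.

baa

The shift depends on letter class: consonant r→t is +2, but vowel a→m is +12. The rule splits by letter class: vowels +12, consonants +2.
On zoo: z(cons)+2=b, o(vowel)+12=a, o(vowel)+12=a.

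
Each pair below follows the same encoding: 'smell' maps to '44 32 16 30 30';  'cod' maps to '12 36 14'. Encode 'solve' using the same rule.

44 36 30 50 16

Each letter becomes 2×(its alphabet position, a=1..z=26) + 6.
Applying it to solve: s=19→44, o=15→36, l=12→30, v=22→50, e=5→16.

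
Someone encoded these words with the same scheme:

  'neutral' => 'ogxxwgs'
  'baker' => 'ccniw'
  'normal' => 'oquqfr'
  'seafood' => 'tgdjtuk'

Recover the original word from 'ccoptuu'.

balloon

The shift increases by 1 at each position, starting from +1: 1, 2, 3, ….
Reversing it on ccoptuu: c−1=b, c−2=a, o−3=l, p−4=l, t−5=o, u−6=o, u−7=n.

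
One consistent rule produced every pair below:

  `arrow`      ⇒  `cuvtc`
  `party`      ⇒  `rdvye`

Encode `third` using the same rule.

vkmwj

In arrow: a→c is +2, r→u is +3, r→v is +4, o→t is +5 — the shift increases by 1 each position. Letter i (0-indexed) is shifted by i+2, so successive shifts are 2, 3, 4, ….
Applying it to third: t+2=v, h+3=k, i+4=m, r+5=w, d+6=j.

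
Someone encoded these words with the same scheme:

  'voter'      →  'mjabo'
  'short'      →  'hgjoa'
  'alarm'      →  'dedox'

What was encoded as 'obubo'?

Each letter's alphabet position (a=0..z=25) is mapped through 19·x+3 mod 26 — an affine cipher.
Undoing it on obubo: o(14)→11·(14−3)≡17=r; b(1)→11·(1−3)≡4=e; u(20)→11·(20−3)≡5=f; b(1)→11·(1−3)≡4=e; o(14)→11·(14−3)≡17=r (all mod 26).

refer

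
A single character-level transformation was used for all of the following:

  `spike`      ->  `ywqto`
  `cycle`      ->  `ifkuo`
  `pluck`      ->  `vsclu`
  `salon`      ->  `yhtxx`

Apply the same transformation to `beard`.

hlian

In spike: s→y is +6, p→w is +7, i→q is +8, k→t is +9 — the shift increases by 1 each position. Each letter shifts forward by (position + 6), i.e. 6, 7, 8, … — the shift grows by one for each successive letter.
On beard: b+6=h, e+7=l, a+8=i, r+9=a, d+10=n.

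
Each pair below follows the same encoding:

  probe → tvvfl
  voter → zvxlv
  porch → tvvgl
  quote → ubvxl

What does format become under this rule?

jvvqhx

The shift depends on letter class: consonant p→t is +4, but vowel o→v is +7. The rule splits by letter class: vowels +7, consonants +4.
On format: f(cons)+4=j, o(vowel)+7=v, r(cons)+4=v, m(cons)+4=q, a(vowel)+7=h, t(cons)+4=x.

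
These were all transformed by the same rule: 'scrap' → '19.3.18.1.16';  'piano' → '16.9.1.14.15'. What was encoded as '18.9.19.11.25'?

s is letter #19 and maps to 19: an offset of 0. Letters become their 1-indexed alphabet positions: a=1 … z=26.
Reversing it on 18.9.19.11.25: 18=r, 9=i, 19=s, 11=k, 25=y.

risky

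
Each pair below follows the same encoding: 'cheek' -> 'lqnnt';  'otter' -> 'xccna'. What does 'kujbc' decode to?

Compare letters: c→l is +9, h→q is +9, e→n is +9 — a constant shift. This is a Caesar cipher with shift 9.
Decoding kujbc: k−9=b, u−9=l, j−9=a, b−9=s, c−9=t.

blast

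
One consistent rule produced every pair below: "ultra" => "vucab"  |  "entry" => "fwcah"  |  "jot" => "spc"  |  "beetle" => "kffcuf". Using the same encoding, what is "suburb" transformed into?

bvkvak

The shift depends on letter class: consonant l→u is +9, but vowel u→v is +1. Vowels shift forward by 1 and consonants shift forward by 9.
Applying it to suburb: s(cons)+9=b, u(vowel)+1=v, b(cons)+9=k, u(vowel)+1=v, r(cons)+9=a, b(cons)+9=k.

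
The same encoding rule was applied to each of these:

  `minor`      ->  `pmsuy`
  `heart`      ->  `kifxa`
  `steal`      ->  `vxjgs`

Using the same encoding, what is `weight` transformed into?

Each letter shifts forward by (position + 3), i.e. 3, 4, 5, … — the shift grows by one for each successive letter.
For weight: w+3=z, e+4=i, i+5=n, g+6=m, h+7=o, t+8=b.

zinmob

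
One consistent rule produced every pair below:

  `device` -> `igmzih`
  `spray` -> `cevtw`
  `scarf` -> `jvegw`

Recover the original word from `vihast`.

powder

The output letters match the input read backwards, each shifted +4: device reversed is ecived. The word is reversed, then every letter is shifted forward by 4.
Reversing it on vihast: shift back: v−4=r, i−4=e, h−4=d, a−4=w, s−4=o, t−4=p → redwop; then reverse → powder.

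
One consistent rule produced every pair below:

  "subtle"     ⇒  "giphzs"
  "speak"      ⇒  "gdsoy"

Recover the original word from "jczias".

volume

Compare letters: s→g is +14, u→i is +14, b→p is +14 — a constant shift. It's a constant shift of +14 (ROT14).
Decoding jczias: j−14=v, c−14=o, z−14=l, i−14=u, a−14=m, s−14=e.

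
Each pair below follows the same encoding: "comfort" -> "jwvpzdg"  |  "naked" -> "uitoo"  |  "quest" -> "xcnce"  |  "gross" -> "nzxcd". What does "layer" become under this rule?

In comfort: c→j is +7, o→w is +8, m→v is +9, f→p is +10 — the shift increases by 1 each position. The shift increases by 1 at each position, starting from +7: 7, 8, 9, ….
Applying it to layer: l+7=s, a+8=i, y+9=h, e+10=o, r+11=c.

sihoc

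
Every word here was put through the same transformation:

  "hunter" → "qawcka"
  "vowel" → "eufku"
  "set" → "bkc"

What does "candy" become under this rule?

The shift depends on letter class: consonant h→q is +9, but vowel u→a is +6. Two shifts are in play — +6 for a/e/i/o/u, +9 for every other letter.
For candy: c(cons)+9=l, a(vowel)+6=g, n(cons)+9=w, d(cons)+9=m, y(cons)+9=h.

lgwmh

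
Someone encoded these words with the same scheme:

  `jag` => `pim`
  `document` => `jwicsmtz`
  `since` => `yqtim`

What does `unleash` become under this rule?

The shift depends on letter class: consonant j→p is +6, but vowel a→i is +8. Two shifts are in play — +8 for a/e/i/o/u, +6 for every other letter.
On unleash: u(vowel)+8=c, n(cons)+6=t, l(cons)+6=r, e(vowel)+8=m, a(vowel)+8=i, s(cons)+6=y, h(cons)+6=n.

ctrmiyn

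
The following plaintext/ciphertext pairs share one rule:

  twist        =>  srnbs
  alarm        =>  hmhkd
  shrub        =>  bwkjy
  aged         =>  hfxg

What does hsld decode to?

atom

t(19)→s(18) and w(22)→r(17) fit y≡17x+7 (mod 26); the inverse of 17 mod 26 is 23. Treating letters as 0–25, the rule is x ↦ 17x + 7 (mod 26).
Undoing it on hsld: h(7)→23·(7−7)≡0=a; s(18)→23·(18−7)≡19=t; l(11)→23·(11−7)≡14=o; d(3)→23·(3−7)≡12=m (all mod 26).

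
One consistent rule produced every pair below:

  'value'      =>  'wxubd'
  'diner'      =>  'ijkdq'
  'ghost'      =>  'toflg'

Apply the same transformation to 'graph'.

tqxao

v(21)→w(22) and a(0)→x(23) fit y≡21x+23 (mod 26); the inverse of 21 mod 26 is 5. Treating letters as 0–25, the rule is x ↦ 21x + 23 (mod 26).
For graph: g(6)→21·6+23≡19=t; r(17)→21·17+23≡16=q; a(0)→21·0+23≡23=x; p(15)→21·15+23≡0=a; h(7)→21·7+23≡14=o (all mod 26).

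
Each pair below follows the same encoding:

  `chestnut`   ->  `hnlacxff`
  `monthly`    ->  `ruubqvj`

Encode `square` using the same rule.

xwbiao

In chestnut: c→h is +5, h→n is +6, e→l is +7, s→a is +8 — the shift increases by 1 each position. Letter i (0-indexed) is shifted by i+5, so successive shifts are 5, 6, 7, ….
Applying it to square: s+5=x, q+6=w, u+7=b, a+8=i, r+9=a, e+10=o.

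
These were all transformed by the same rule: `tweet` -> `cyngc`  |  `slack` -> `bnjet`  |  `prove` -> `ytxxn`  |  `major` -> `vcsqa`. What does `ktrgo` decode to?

brief

Shifts by position in tweet: pos 0: t→c (+9), pos 1: w→y (+2), pos 2: e→n (+9), pos 3: e→g (+2) — repeating every 2. A repeating key of period 2 is used — shifts +9, +2 over and over.
Decoding ktrgo: k−9=b, t−2=r, r−9=i, g−2=e, o−9=f.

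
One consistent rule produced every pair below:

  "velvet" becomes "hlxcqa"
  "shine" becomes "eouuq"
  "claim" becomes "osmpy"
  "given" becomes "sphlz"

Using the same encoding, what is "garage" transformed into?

shdhsl

It's a Vigenère-style cipher with numeric key [12,7]: position i shifts by key[i mod 2].
On garage: g+12=s, a+7=h, r+12=d, a+7=h, g+12=s, e+7=l.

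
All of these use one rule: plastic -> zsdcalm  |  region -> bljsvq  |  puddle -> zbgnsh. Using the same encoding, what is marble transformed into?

It's a Vigenère-style cipher with numeric key [10,7,3]: position i shifts by key[i mod 3].
Applying it to marble: m+10=w, a+7=h, r+3=u, b+10=l, l+7=s, e+3=h.

whulsh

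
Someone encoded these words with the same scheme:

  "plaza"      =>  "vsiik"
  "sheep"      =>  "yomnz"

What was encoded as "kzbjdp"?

estate

Letter i (0-indexed) is shifted by i+6, so successive shifts are 6, 7, 8, ….
Decoding kzbjdp: k−6=e, z−7=s, b−8=t, j−9=a, d−10=t, p−11=e.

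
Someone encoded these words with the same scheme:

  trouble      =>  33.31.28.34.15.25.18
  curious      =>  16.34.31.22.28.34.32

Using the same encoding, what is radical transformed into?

31.14.17.22.16.14.25

Letters become their 1-based position plus 13 (so a→14, b→15, …).
On radical: r=18→31, a=1→14, d=4→17, i=9→22, c=3→16, a=1→14, l=12→25.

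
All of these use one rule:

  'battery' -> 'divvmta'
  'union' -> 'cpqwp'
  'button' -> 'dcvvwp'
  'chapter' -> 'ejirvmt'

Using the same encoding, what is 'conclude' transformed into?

ewpencfm

The shift depends on letter class: consonant b→d is +2, but vowel a→i is +8. The rule splits by letter class: vowels +8, consonants +2.
On conclude: c(cons)+2=e, o(vowel)+8=w, n(cons)+2=p, c(cons)+2=e, l(cons)+2=n, u(vowel)+8=c, d(cons)+2=f, e(vowel)+8=m.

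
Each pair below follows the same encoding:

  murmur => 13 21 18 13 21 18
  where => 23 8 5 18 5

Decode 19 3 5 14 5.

m is letter #13 and maps to 13: an offset of 0. Letters become their 1-indexed alphabet positions: a=1 … z=26.
Undoing it on 19 3 5 14 5: 19=s, 3=c, 5=e, 14=n, 5=e.

scene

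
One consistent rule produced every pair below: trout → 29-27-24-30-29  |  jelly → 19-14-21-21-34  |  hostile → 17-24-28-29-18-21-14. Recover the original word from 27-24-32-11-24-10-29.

rowboat

t is letter #20 and maps to 29: an offset of 9. The number is (letter's place in the alphabet, a=1) + 9.
Decoding 27-24-32-11-24-10-29: 27→(27−9)÷1=18=r, 24→(24−9)÷1=15=o, 32→(32−9)÷1=23=w, 11→(11−9)÷1=2=b, 24→(24−9)÷1=15=o, 10→(10−9)÷1=1=a, 29→(29−9)÷1=20=t.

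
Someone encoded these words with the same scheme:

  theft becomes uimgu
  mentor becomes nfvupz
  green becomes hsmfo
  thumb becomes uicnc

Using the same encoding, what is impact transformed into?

Shifts by position in theft: pos 0: t→u (+1), pos 1: h→i (+1), pos 2: e→m (+8), pos 3: f→g (+1), pos 4: t→u (+1) — repeating every 3. It's a Vigenère-style cipher with numeric key [1,1,8]: position i shifts by key[i mod 3].
On impact: i+1=j, m+1=n, p+8=x, a+1=b, c+1=d, t+8=b.

jnxbdb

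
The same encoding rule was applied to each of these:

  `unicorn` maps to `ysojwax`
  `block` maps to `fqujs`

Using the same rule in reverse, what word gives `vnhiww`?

Letter i (0-indexed) is shifted by i+4, so successive shifts are 4, 5, 6, ….
Undoing it on vnhiww: v−4=r, n−5=i, h−6=b, i−7=b, w−8=o, w−9=n.

ribbon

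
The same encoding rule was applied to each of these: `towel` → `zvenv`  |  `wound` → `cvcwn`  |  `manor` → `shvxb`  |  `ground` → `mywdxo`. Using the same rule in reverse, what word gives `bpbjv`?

vital

In towel: t→z is +6, o→v is +7, w→e is +8, e→n is +9 — the shift increases by 1 each position. Each letter shifts forward by (position + 6), i.e. 6, 7, 8, … — the shift grows by one for each successive letter.
Reversing it on bpbjv: b−6=v, p−7=i, b−8=t, j−9=a, v−10=l.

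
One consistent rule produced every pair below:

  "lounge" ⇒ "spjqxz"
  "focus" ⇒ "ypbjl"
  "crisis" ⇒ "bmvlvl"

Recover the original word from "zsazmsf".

elderly

This is an affine cipher: with a=0,…,z=25, each position x becomes (25x+3) mod 26.
Reversing it on zsazmsf: z(25)→25·(25−3)≡4=e; s(18)→25·(18−3)≡11=l; a(0)→25·(0−3)≡3=d; z(25)→25·(25−3)≡4=e; m(12)→25·(12−3)≡17=r; s(18)→25·(18−3)≡11=l; f(5)→25·(5−3)≡24=y (all mod 26).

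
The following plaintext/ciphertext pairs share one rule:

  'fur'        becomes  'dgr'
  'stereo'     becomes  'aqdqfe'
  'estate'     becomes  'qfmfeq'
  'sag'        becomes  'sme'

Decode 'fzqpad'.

rodent

The output letters match the input read backwards, each shifted +12: fur reversed is ruf. Two steps: reverse the string, then apply a Caesar shift of +12.
Decoding fzqpad: shift back: f−12=t, z−12=n, q−12=e, p−12=d, a−12=o, d−12=r → tnedor; then reverse → rodent.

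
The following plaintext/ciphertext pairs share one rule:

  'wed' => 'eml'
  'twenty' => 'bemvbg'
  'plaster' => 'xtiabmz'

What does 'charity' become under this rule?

kpizqbg

Compare letters: w→e is +8, e→m is +8, d→l is +8 — a constant shift. This is a Caesar cipher with shift 8.
Applying it to charity: c+8=k, h+8=p, a+8=i, r+8=z, i+8=q, t+8=b, y+8=g.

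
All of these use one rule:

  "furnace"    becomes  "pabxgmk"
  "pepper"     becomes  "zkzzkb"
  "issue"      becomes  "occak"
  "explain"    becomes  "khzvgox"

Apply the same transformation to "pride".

The shift depends on letter class: consonant f→p is +10, but vowel u→a is +6. Vowels shift forward by 6 and consonants shift forward by 10.
Applying it to pride: p(cons)+10=z, r(cons)+10=b, i(vowel)+6=o, d(cons)+10=n, e(vowel)+6=k.

zbonk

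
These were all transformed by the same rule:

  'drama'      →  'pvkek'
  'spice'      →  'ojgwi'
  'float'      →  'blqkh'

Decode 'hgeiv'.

d(3)→p(15) and r(17)→v(21) fit y≡19x+10 (mod 26); the inverse of 19 mod 26 is 11. This is an affine cipher: with a=0,…,z=25, each position x becomes (19x+10) mod 26.
Reversing it on hgeiv: h(7)→11·(7−10)≡19=t; g(6)→11·(6−10)≡8=i; e(4)→11·(4−10)≡12=m; i(8)→11·(8−10)≡4=e; v(21)→11·(21−10)≡17=r (all mod 26).

timer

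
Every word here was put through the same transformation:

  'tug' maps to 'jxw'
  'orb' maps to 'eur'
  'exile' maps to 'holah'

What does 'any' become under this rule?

The word is reversed, then every letter is shifted forward by 3.
On any: reverse → yna; then shift: y+3=b, n+3=q, a+3=d.

bqd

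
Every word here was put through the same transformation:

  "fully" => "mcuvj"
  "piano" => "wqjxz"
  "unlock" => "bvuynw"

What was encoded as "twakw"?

moral

In fully: f→m is +7, u→c is +8, l→u is +9, l→v is +10 — the shift increases by 1 each position. Each letter shifts forward by (position + 7), i.e. 7, 8, 9, … — the shift grows by one for each successive letter.
Reversing it on twakw: t−7=m, w−8=o, a−9=r, k−10=a, w−11=l.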